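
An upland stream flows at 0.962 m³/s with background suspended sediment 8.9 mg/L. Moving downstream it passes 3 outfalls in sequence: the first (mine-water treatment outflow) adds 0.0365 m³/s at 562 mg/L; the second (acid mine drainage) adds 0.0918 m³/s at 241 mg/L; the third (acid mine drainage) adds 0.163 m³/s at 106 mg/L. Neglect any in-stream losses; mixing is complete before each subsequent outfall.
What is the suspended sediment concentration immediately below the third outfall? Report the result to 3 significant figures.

54.6 mg/L

Outfall 1: combined Q = 0.9985 m³/s; C = (0.9620·8.900 + 0.03650·562.0)/0.9985 = 29.12 mg/L.
Outfall 2: combined Q = 1.090 m³/s; C = (0.9985·29.12 + 0.09180·241.0)/1.090 = 46.96 mg/L.
Outfall 3: combined Q = 1.253 m³/s; C = (1.090·46.96 + 0.1630·106.0)/1.253 = 54.64 mg/L.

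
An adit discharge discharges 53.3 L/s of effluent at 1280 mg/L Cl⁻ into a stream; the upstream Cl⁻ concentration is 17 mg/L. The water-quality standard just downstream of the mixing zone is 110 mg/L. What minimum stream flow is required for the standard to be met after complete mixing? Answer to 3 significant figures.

671 L/s

Set C_mix = 110: (Q·17.00 + 53.30·1280) / (Q + 53.30) = 110
→ Q = 53.30·(1280 − 110)/(110 − 17.00) = 670.5 L/s.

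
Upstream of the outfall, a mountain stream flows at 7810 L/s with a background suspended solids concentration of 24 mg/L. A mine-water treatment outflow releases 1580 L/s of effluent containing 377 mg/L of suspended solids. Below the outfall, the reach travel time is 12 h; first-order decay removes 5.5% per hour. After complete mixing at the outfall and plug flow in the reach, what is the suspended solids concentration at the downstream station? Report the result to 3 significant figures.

42.3 mg/L

Mass balance: C = (7810·24.00 + 1580·377.0) / 9390 = 783100/9390 = 83.40 mg/L.
5.5%/h lost → k = −ln(1 − 0.055) = 0.05657 h⁻¹.
Applying C = C₀e^(−kt): 83.40 × 0.5072 = 42.30 mg/L.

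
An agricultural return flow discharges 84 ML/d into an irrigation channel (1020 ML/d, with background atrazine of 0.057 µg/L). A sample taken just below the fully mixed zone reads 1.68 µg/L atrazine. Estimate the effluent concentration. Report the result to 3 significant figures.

Mass balance: 1020·0.05700 + 84.00·Cₑ = 1104·1.680
→ Cₑ = (1104·1.680 − 1020·0.05700) / 84.00 = 21.39 µg/L.

21.4 µg/L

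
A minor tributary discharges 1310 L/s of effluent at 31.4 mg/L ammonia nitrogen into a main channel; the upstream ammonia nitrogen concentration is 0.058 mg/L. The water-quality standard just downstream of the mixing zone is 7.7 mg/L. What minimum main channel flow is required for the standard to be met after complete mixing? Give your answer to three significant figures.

Set C_mix = 7.7: (Q·0.05800 + 1310·31.40) / (Q + 1310) = 7.7
→ Q = 1310·(31.40 − 7.7)/(7.7 − 0.05800) = 4063 L/s.

4060 L/s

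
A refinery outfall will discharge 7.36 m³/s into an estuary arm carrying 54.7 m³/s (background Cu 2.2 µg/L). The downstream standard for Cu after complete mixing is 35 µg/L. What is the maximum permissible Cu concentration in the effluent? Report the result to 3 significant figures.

279 µg/L

At the limit, (Qr·Cr + Qe·Cₑ)/(Qr + Qe) = 35:
Cₑ = (62.06·35 − 54.70·2.200) / 7.360 = 278.8 µg/L.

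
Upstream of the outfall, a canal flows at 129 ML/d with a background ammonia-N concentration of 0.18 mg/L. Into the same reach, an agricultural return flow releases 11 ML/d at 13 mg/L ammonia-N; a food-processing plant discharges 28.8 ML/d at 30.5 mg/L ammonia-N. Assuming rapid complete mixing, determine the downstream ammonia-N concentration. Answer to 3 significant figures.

Conservation of mass: C = (129.0·0.1800 + 11.00·13.00 + 28.80·30.50) / 168.8 = 1045/168.8 = 6.189 mg/L.

6.19 mg/L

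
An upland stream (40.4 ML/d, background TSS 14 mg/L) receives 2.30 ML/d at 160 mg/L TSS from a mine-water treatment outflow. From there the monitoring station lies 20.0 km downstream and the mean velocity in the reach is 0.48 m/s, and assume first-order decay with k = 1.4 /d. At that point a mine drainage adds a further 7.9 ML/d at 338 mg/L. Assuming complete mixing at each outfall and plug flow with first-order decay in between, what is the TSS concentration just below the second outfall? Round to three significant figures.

62.2 mg/L

Mixed concentration C = ΣQC/ΣQ = (40.40·14.00 + 2.300·160.0) / 42.70 = 933.6/42.70 = 21.86 mg/L; combined flow 42.70 ML/d.
Travel time t = 20.0·1000 / 0.48 = 41670 s = 11.57 h.
First-order decay: C = 21.86·exp(−k·t) = 21.86·0.5091 = 11.13 mg/L.
At the second outfall, C = (42.70·11.13 + 7.900·338.0) / (42.70 + 7.900) = 62.16 mg/L.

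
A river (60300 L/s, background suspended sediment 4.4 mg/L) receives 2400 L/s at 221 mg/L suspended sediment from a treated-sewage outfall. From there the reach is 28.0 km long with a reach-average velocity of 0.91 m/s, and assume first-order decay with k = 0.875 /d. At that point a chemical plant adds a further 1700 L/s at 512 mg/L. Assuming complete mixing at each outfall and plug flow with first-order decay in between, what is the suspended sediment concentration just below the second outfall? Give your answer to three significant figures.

Flow-weighted average: C = (60300·4.400 + 2400·221.0) / 62700 = 795700/62700 = 12.69 mg/L; combined flow 62700 L/s.
Travel time t = 28.0·1000 / 0.91 = 30770 s = 8.547 h.
First-order decay: C = 12.69·exp(−k·t) = 12.69·0.7323 = 9.293 mg/L.
At the second outfall, C = (62700·9.293 + 1700·512.0) / (62700 + 1700) = 22.56 mg/L.

22.6 mg/L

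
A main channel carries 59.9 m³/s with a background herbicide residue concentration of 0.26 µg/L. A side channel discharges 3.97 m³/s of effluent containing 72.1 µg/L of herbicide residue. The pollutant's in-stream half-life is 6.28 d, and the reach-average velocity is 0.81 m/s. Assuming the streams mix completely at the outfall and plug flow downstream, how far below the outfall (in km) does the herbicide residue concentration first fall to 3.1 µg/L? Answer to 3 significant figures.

Conservation of mass: C = (59.90·0.2600 + 3.970·72.10) / 63.87 = 301.8/63.87 = 4.725 µg/L.
Half-life 6.28 d → k = ln 2 / 6.28 = 0.1104 d⁻¹.
Set 4.725·exp(−k·t) = 3.1 → t = ln(4.725/3.1)/k = 330000 s = 91.66 h.
Distance = v·t = 0.81·330000 = 267300 m = 267.3 km.

267 km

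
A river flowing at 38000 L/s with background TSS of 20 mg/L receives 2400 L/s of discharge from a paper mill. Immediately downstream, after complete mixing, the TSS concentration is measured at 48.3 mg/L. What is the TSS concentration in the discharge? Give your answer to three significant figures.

Mass balance: 38000·20.00 + 2400·Cₑ = 40400·48.30
→ Cₑ = (40400·48.30 − 38000·20.00) / 2400 = 496.4 mg/L.

496 mg/L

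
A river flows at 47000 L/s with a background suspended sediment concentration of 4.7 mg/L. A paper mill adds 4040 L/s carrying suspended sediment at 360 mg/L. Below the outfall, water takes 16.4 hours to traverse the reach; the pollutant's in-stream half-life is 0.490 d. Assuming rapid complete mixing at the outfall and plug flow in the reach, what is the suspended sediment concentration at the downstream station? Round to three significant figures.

12.5 mg/L

After mixing, C = (47000·4.700 + 4040·360.0) / 51040 = 1675000/51040 = 32.82 mg/L.
Half-life 0.490 d → k = ln 2 / 0.490 = 1.415 d⁻¹.
First-order decay: C = 32.82·exp(−k·t) = 32.82·0.3804 = 12.48 mg/L.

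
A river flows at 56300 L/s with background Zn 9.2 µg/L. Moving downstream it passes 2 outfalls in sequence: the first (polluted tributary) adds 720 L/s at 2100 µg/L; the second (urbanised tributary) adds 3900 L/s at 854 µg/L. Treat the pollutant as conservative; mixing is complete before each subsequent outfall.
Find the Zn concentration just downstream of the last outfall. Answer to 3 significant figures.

Below outfall 1: Q → 57020 L/s, C = (56300·9.200 + 720.0·2100)/57020 = 35.60 µg/L.
Below outfall 2: Q → 60920 L/s, C = (57020·35.60 + 3900·854.0)/60920 = 87.99 µg/L.

88.0 µg/L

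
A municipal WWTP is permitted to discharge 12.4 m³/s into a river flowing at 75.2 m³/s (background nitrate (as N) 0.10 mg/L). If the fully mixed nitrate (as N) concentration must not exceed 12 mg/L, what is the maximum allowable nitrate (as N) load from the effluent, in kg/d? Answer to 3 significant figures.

90200 kg/d

Mass balance at the limit: 75.20·0.1000 + 12.40·Cₑ = 87.60·12 → Cₑ = 84.17 mg/L.
Load = 12.40 m³/s × 84.17 g/m³ × 86 400 s/d = 90170 kg/d.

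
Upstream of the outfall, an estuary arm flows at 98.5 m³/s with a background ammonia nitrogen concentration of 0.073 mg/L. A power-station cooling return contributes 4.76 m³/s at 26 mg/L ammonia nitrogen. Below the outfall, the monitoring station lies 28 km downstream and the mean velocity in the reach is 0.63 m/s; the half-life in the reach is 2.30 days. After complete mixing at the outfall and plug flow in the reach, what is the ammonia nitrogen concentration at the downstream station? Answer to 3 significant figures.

Flow-weighted average: C = (98.50·0.07300 + 4.760·26.00) / 103.3 = 131.0/103.3 = 1.268 mg/L.
Travel time t = 28·1000 / 0.63 = 44440 s = 12.35 h.
Half-life 2.30 d → k = ln 2 / 2.30 = 0.3014 d⁻¹.
Applying C = C₀e^(−kt): 1.268 × 0.8564 = 1.086 mg/L.

1.09 mg/L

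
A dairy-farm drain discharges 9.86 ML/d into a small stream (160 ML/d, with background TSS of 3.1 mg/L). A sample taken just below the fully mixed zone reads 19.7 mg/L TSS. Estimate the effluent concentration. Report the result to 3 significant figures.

289 mg/L

Mass balance: 160.0·3.100 + 9.860·Cₑ = 169.9·19.70
→ Cₑ = (169.9·19.70 − 160.0·3.100) / 9.860 = 289.1 mg/L.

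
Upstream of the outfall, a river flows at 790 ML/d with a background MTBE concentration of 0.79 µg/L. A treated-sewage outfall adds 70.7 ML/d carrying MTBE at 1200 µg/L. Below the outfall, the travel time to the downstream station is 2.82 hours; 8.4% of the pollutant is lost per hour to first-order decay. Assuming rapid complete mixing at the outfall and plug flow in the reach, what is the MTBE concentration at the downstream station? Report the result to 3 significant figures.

77.5 µg/L

Conservation of mass: C = (790.0·0.7900 + 70.70·1200) / 860.7 = 85460/860.7 = 99.30 µg/L.
8.4%/h lost → k = −ln(1 − 0.084) = 0.08774 h⁻¹.
Decay over the reach: 99.30·exp(−kt) = 99.30·0.7808 = 77.53 µg/L.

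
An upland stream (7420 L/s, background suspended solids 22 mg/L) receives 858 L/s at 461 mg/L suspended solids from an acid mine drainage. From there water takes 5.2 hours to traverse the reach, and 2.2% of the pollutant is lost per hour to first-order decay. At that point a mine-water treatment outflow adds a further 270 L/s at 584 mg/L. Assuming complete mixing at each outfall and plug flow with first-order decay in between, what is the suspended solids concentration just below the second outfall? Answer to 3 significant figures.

Conservation of mass: C = (7420·22.00 + 858.0·461.0) / 8278 = 558800/8278 = 67.50 mg/L; combined flow 8278 L/s.
2.2%/h lost → k = −ln(1 − 0.022) = 0.02225 h⁻¹.
Decay over the reach: 67.50·exp(−kt) = 67.50·0.8908 = 60.13 mg/L.
At the second outfall, C = (8278·60.13 + 270.0·584.0) / (8278 + 270.0) = 76.68 mg/L.

76.7 mg/L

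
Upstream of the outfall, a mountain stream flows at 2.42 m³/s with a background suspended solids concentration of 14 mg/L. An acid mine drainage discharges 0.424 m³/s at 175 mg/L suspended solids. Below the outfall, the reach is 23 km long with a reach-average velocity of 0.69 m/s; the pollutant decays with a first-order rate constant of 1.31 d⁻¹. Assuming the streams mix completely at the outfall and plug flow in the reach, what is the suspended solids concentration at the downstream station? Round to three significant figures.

Flow-weighted average: C = (2.420·14.00 + 0.4240·175.0) / 2.844 = 108.1/2.844 = 38.00 mg/L.
Travel time t = 23·1000 / 0.69 = 33330 s = 9.259 h.
Decay over the reach: 38.00·exp(−kt) = 38.00·0.6033 = 22.93 mg/L.

22.9 mg/L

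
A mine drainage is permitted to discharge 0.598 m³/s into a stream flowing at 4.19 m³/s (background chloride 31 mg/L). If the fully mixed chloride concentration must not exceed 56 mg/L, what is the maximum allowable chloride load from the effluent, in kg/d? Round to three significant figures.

Mass balance at the limit: 4.190·31.00 + 0.5980·Cₑ = 4.788·56 → Cₑ = 231.2 mg/L.
Load = 0.5980 m³/s × 231.2 g/m³ × 86 400 s/d = 11940 kg/d.

11900 kg/d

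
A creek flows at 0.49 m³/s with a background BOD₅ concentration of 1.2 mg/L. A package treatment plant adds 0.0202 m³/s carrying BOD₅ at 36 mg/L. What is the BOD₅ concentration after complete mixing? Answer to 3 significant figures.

Mass balance: C = (0.4900·1.200 + 0.02020·36.00) / 0.5102 = 1.315/0.5102 = 2.578 mg/L.

2.58 mg/L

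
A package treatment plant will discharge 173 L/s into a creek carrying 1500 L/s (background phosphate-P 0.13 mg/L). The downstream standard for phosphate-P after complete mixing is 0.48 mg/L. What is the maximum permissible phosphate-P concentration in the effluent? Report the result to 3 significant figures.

At the limit, (Qr·Cr + Qe·Cₑ)/(Qr + Qe) = 0.48:
Cₑ = (1673·0.48 − 1500·0.1300) / 173.0 = 3.515 mg/L.

3.51 mg/L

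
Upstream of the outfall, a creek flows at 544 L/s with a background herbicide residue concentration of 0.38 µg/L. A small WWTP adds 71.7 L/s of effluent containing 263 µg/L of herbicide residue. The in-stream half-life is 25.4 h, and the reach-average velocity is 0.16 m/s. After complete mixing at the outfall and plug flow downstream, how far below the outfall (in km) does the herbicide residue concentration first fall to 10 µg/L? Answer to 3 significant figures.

23.9 km

Flow-weighted average: C = (544.0·0.3800 + 71.70·263.0) / 615.7 = 19060/615.7 = 30.96 µg/L.
Half-life 25.4 h → k = ln 2 / 25.4 = 0.02729 h⁻¹ = 0.6549 d⁻¹.
Set 30.96·exp(−k·t) = 10 → t = ln(30.96/10)/k = 149100 s = 41.42 h.
Distance = v·t = 0.16·149100 = 23860 m = 23.86 km.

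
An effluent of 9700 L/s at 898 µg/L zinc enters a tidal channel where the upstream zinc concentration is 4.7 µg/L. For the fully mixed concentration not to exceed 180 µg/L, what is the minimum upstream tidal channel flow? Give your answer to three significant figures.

Set C_mix = 180: (Q·4.700 + 9700·898.0) / (Q + 9700) = 180
→ Q = 9700·(898.0 − 180)/(180 − 4.700) = 39730 L/s.

39700 L/s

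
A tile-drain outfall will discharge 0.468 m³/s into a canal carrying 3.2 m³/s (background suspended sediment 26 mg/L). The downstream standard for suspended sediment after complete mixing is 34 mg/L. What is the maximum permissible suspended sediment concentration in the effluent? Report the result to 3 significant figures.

88.7 mg/L

At the limit, (Qr·Cr + Qe·Cₑ)/(Qr + Qe) = 34:
Cₑ = (3.668·34 − 3.200·26.00) / 0.4680 = 88.70 mg/L.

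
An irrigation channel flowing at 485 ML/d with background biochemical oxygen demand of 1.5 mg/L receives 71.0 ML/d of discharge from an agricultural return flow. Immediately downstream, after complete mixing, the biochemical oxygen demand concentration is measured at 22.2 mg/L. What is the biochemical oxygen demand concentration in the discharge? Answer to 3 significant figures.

Mass balance: 485.0·1.500 + 71.00·Cₑ = 556.0·22.20
→ Cₑ = (556.0·22.20 − 485.0·1.500) / 71.00 = 163.6 mg/L.

164 mg/L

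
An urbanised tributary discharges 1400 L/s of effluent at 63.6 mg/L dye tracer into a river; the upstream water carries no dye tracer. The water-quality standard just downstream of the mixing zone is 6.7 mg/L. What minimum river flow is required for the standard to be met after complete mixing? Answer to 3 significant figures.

11900 L/s

Set C_mix = 6.7: (Q·0 + 1400·63.60) / (Q + 1400) = 6.7
→ Q = 1400·(63.60 − 6.7)/(6.7 − 0) = 11890 L/s.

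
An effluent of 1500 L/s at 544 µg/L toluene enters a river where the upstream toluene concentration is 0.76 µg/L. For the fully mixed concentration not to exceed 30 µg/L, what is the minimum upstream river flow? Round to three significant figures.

Set C_mix = 30: (Q·0.7600 + 1500·544.0) / (Q + 1500) = 30
→ Q = 1500·(544.0 − 30)/(30 − 0.7600) = 26370 L/s.

26400 L/s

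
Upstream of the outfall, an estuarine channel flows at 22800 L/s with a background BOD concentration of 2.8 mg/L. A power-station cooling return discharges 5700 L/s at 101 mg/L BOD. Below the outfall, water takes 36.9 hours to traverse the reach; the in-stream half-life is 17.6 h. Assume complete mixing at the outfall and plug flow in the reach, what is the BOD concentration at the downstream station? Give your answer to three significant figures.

5.25 mg/L

Conservation of mass: C = (22800·2.800 + 5700·101.0) / 28500 = 639500/28500 = 22.44 mg/L.
Half-life 17.6 h → k = ln 2 / 17.6 = 0.03938 h⁻¹ = 0.9452 d⁻¹.
Applying C = C₀e^(−kt): 22.44 × 0.2338 = 5.247 mg/L.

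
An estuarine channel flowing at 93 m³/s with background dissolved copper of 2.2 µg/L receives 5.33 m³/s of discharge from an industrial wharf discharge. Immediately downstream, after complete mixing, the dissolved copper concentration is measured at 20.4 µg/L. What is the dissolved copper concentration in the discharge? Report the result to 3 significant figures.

Mass balance: 93.00·2.200 + 5.330·Cₑ = 98.33·20.40
→ Cₑ = (98.33·20.40 − 93.00·2.200) / 5.330 = 338.0 µg/L.

338 µg/L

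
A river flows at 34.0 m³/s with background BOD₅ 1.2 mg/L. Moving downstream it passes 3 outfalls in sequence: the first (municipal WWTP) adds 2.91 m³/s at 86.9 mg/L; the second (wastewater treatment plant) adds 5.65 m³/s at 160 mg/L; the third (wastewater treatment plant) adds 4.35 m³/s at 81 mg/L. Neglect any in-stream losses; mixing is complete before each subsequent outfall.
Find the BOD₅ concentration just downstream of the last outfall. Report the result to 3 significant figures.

Outfall 1: combined Q = 36.91 m³/s; C = (34.00·1.200 + 2.910·86.90)/36.91 = 7.957 mg/L.
Outfall 2: combined Q = 42.56 m³/s; C = (36.91·7.957 + 5.650·160.0)/42.56 = 28.14 mg/L.
Outfall 3: combined Q = 46.91 m³/s; C = (42.56·28.14 + 4.350·81.00)/46.91 = 33.04 mg/L.

33.0 mg/L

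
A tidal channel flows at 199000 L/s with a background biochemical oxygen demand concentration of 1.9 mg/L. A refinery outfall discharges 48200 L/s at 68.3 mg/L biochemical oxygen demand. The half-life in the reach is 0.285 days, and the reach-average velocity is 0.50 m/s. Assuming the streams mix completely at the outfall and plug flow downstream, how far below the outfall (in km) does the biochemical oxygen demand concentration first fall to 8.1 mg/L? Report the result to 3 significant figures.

10.8 km

Mass balance: C = (199000·1.900 + 48200·68.30) / 247200 = 3670000/247200 = 14.85 mg/L.
Half-life 0.285 d → k = ln 2 / 0.285 = 2.432 d⁻¹.
Set 14.85·exp(−k·t) = 8.1 → t = ln(14.85/8.1)/k = 21530 s = 5.979 h.
Distance = v·t = 0.50·21530 = 10760 m = 10.76 km.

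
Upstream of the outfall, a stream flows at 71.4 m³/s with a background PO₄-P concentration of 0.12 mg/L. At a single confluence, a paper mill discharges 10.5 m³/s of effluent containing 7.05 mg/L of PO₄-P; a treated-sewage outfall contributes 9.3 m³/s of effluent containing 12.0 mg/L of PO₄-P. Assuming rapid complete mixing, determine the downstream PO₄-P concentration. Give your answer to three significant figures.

Conservation of mass: C = (71.40·0.1200 + 10.50·7.050 + 9.300·12.00) / 91.20 = 194.2/91.20 = 2.129 mg/L.

2.13 mg/L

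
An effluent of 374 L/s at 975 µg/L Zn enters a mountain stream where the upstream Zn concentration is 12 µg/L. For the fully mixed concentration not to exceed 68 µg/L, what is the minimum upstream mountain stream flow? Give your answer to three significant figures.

Set C_mix = 68: (Q·12.00 + 374.0·975.0) / (Q + 374.0) = 68
→ Q = 374.0·(975.0 − 68)/(68 − 12.00) = 6057 L/s.

6060 L/s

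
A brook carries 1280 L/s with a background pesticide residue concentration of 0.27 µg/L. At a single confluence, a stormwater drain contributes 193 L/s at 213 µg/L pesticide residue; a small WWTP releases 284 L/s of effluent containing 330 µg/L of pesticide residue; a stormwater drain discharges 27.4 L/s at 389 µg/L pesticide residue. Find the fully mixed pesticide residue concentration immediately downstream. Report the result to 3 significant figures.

81.7 µg/L

Flow-weighted average: C = (1280·0.2700 + 193.0·213.0 + 284.0·330.0 + 27.40·389.0) / 1784 = 145800/1784 = 81.73 µg/L.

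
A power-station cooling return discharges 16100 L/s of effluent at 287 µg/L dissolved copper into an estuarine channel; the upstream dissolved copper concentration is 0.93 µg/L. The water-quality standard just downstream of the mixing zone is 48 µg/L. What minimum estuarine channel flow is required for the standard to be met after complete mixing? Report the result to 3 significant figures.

Set C_mix = 48: (Q·0.9300 + 16100·287.0) / (Q + 16100) = 48
→ Q = 16100·(287.0 − 48)/(48 − 0.9300) = 81750 L/s.

81700 L/s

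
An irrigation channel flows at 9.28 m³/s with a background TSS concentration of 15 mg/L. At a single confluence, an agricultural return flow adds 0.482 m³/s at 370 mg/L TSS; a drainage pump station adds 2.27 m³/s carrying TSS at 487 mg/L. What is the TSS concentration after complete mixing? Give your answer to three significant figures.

118 mg/L

Conservation of mass: C = (9.280·15.00 + 0.4820·370.0 + 2.270·487.0) / 12.03 = 1423/12.03 = 118.3 mg/L.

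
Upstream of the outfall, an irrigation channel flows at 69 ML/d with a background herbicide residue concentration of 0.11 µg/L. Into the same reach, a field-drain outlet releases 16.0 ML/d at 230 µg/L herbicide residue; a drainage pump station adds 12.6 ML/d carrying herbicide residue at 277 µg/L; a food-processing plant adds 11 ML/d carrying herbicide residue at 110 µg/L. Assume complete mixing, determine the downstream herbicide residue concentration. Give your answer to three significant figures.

77.2 µg/L

Flow-weighted average: C = (69.00·0.1100 + 16.00·230.0 + 12.60·277.0 + 11.00·110.0) / 108.6 = 8388/108.6 = 77.24 µg/L.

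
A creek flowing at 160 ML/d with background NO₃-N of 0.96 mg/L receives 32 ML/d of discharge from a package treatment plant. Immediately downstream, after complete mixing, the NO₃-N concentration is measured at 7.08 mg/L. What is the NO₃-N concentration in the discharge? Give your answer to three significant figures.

Mass balance: 160.0·0.9600 + 32.00·Cₑ = 192.0·7.080
→ Cₑ = (192.0·7.080 − 160.0·0.9600) / 32.00 = 37.68 mg/L.

37.7 mg/L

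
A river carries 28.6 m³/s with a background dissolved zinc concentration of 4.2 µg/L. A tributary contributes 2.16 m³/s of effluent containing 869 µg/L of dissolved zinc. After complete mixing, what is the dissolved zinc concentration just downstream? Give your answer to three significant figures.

Flow-weighted average: C = (28.60·4.200 + 2.160·869.0) / 30.76 = 1997/30.76 = 64.93 µg/L.

64.9 µg/L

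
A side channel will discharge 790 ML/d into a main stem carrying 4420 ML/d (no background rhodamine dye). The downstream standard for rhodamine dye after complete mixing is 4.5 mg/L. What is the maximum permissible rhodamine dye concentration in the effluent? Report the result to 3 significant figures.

At the limit, (Qr·Cr + Qe·Cₑ)/(Qr + Qe) = 4.5:
Cₑ = (5210·4.5 − 4420·0) / 790.0 = 29.68 mg/L.

29.7 mg/L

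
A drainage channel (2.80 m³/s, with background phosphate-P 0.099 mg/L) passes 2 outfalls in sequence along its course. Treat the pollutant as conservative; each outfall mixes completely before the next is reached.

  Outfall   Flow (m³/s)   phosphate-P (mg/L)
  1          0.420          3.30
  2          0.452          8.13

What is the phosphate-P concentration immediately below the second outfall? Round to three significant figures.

1.45 mg/L

Outfall 1: combined Q = 3.220 m³/s; C = (2.800·0.09900 + 0.4200·3.300)/3.220 = 0.5165 mg/L.
Outfall 2: combined Q = 3.672 m³/s; C = (3.220·0.5165 + 0.4520·8.130)/3.672 = 1.454 mg/L.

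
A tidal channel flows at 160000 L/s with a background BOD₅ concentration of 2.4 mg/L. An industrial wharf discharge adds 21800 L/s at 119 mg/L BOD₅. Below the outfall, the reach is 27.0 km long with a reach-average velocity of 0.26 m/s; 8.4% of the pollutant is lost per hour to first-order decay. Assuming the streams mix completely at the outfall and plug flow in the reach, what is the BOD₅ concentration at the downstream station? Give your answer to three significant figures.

Mass balance: C = (160000·2.400 + 21800·119.0) / 181800 = 2978000/181800 = 16.38 mg/L.
Travel time t = 27.0·1000 / 0.26 = 103800 s = 28.85 h.
8.4%/h lost → k = −ln(1 − 0.084) = 0.08774 h⁻¹.
First-order decay: C = 16.38·exp(−k·t) = 16.38·0.07958 = 1.304 mg/L.

1.30 mg/L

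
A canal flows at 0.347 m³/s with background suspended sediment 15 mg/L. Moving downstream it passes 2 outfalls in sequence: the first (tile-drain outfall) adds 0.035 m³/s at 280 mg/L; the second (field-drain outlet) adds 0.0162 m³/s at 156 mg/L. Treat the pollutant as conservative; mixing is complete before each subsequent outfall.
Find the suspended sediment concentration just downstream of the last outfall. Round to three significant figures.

Outfall 1: combined Q = 0.3820 m³/s; C = (0.3470·15.00 + 0.03500·280.0)/0.3820 = 39.28 mg/L.
Outfall 2: combined Q = 0.3982 m³/s; C = (0.3820·39.28 + 0.01620·156.0)/0.3982 = 44.03 mg/L.

44.0 mg/L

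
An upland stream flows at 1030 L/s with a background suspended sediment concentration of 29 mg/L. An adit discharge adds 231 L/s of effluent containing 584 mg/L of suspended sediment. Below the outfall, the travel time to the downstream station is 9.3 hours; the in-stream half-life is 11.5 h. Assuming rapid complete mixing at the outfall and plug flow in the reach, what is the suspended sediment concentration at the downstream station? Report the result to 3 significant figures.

74.6 mg/L

Conservation of mass: C = (1030·29.00 + 231.0·584.0) / 1261 = 164800/1261 = 130.7 mg/L.
Half-life 11.5 h → k = ln 2 / 11.5 = 0.06027 h⁻¹ = 1.447 d⁻¹.
Applying C = C₀e^(−kt): 130.7 × 0.5709 = 74.60 mg/L.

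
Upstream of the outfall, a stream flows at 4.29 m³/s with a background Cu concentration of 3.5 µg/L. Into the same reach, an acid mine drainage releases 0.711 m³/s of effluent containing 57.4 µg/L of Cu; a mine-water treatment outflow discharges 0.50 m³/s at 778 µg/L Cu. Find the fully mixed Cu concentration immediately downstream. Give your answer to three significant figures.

Mass balance: C = (4.290·3.500 + 0.7110·57.40 + 0.5000·778.0) / 5.501 = 444.8/5.501 = 80.86 µg/L.

80.9 µg/L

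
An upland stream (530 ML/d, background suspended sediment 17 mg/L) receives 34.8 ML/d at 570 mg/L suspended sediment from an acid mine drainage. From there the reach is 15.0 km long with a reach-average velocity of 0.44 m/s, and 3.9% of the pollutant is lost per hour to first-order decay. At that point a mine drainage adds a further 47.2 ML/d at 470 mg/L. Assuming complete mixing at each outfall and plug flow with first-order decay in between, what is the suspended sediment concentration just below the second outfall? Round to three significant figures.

68.6 mg/L

Mixed concentration C = ΣQC/ΣQ = (530.0·17.00 + 34.80·570.0) / 564.8 = 28850/564.8 = 51.07 mg/L; combined flow 564.8 ML/d.
Travel time t = 15.0·1000 / 0.44 = 34090 s = 9.470 h.
3.9%/h lost → k = −ln(1 − 0.039) = 0.03978 h⁻¹.
Applying C = C₀e^(−kt): 51.07 × 0.6861 = 35.04 mg/L.
Second outfall: C = (564.8·35.04 + 47.20·470.0)/612.0 = 68.59 mg/L.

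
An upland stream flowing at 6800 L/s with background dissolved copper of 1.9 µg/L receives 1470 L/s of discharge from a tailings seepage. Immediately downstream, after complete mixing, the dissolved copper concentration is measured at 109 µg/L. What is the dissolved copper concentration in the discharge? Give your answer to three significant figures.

604 µg/L

Mass balance: 6800·1.900 + 1470·Cₑ = 8270·109.0
→ Cₑ = (8270·109.0 − 6800·1.900) / 1470 = 604.4 µg/L.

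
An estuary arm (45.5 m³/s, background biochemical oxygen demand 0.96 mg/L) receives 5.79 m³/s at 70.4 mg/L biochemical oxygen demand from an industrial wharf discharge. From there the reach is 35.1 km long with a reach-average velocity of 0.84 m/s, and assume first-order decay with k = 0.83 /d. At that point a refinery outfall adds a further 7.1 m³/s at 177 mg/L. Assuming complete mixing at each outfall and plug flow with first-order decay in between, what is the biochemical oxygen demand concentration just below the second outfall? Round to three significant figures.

Mixed concentration C = ΣQC/ΣQ = (45.50·0.9600 + 5.790·70.40) / 51.29 = 451.3/51.29 = 8.799 mg/L; combined flow 51.29 m³/s.
Travel time t = 35.1·1000 / 0.84 = 41790 s = 11.61 h.
First-order decay: C = 8.799·exp(−k·t) = 8.799·0.6694 = 5.890 mg/L.
At the second outfall, C = (51.29·5.890 + 7.100·177.0) / (51.29 + 7.100) = 26.70 mg/L.

26.7 mg/L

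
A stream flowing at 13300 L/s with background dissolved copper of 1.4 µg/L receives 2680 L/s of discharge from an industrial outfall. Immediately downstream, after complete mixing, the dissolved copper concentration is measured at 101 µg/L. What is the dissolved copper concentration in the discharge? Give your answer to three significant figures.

Mass balance: 13300·1.400 + 2680·Cₑ = 15980·101.0
→ Cₑ = (15980·101.0 − 13300·1.400) / 2680 = 595.3 µg/L.

595 µg/L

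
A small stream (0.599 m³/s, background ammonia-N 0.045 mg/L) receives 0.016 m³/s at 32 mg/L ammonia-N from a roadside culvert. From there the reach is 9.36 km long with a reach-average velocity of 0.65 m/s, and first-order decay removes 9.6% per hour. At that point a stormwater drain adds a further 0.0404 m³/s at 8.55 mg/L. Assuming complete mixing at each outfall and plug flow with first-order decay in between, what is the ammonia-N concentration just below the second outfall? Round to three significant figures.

1.08 mg/L

After mixing, C = (0.5990·0.04500 + 0.01600·32.00) / 0.6150 = 0.5390/0.6150 = 0.8763 mg/L; combined flow 0.6150 m³/s.
Travel time t = 9.36·1000 / 0.65 = 14400 s = 4.000 h.
9.6%/h lost → k = −ln(1 − 0.096) = 0.1009 h⁻¹.
After decay, C = 0.8763 × e^(−kt) = 0.8763 × 0.6678 = 0.5853 mg/L.
At the second outfall, C = (0.6150·0.5853 + 0.04040·8.550) / (0.6150 + 0.04040) = 1.076 mg/L.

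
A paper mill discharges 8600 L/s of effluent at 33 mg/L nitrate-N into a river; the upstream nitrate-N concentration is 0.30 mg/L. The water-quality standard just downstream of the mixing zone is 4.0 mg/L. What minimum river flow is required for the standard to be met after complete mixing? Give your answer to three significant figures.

67400 L/s

Set C_mix = 4.0: (Q·0.3000 + 8600·33.00) / (Q + 8600) = 4.0
→ Q = 8600·(33.00 − 4.0)/(4.0 − 0.3000) = 67410 L/s.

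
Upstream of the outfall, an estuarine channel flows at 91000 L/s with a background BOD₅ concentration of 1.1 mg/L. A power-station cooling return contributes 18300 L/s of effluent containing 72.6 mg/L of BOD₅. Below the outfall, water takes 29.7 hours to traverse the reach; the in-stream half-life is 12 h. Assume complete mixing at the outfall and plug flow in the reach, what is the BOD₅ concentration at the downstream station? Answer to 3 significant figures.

2.35 mg/L

Flow-weighted average: C = (91000·1.100 + 18300·72.60) / 109300 = 1429000/109300 = 13.07 mg/L.
Half-life 12 h → k = ln 2 / 12 = 0.05776 h⁻¹ = 1.386 d⁻¹.
After decay, C = 13.07 × e^(−kt) = 13.07 × 0.1799 = 2.351 mg/L.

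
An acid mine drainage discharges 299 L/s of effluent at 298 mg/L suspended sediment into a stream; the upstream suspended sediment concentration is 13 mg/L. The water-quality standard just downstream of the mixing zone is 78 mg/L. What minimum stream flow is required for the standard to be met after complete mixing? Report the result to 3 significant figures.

Set C_mix = 78: (Q·13.00 + 299.0·298.0) / (Q + 299.0) = 78
→ Q = 299.0·(298.0 − 78)/(78 − 13.00) = 1012 L/s.

1010 L/s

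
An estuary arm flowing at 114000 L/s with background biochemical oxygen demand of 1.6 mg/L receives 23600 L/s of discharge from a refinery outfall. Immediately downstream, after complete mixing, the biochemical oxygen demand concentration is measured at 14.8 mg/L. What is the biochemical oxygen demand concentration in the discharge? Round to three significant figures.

78.6 mg/L

Mass balance: 114000·1.600 + 23600·Cₑ = 137600·14.80
→ Cₑ = (137600·14.80 − 114000·1.600) / 23600 = 78.56 mg/L.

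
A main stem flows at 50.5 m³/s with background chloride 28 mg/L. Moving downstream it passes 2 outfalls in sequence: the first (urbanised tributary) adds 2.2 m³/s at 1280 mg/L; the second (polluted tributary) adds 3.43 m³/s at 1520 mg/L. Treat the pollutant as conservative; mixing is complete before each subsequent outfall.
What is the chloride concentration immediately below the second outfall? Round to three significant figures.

168 mg/L

Outfall 1: combined Q = 52.70 m³/s; C = (50.50·28.00 + 2.200·1280)/52.70 = 80.27 mg/L.
Outfall 2: combined Q = 56.13 m³/s; C = (52.70·80.27 + 3.430·1520)/56.13 = 168.2 mg/L.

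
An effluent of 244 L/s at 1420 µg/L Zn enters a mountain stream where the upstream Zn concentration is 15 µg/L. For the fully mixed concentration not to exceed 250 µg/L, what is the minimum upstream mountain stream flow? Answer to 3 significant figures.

Set C_mix = 250: (Q·15.00 + 244.0·1420) / (Q + 244.0) = 250
→ Q = 244.0·(1420 − 250)/(250 − 15.00) = 1215 L/s.

1210 L/s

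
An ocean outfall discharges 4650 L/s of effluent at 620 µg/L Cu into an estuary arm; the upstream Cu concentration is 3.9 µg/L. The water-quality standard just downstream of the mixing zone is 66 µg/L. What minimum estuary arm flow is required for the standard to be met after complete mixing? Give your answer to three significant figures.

41500 L/s

Set C_mix = 66: (Q·3.900 + 4650·620.0) / (Q + 4650) = 66
→ Q = 4650·(620.0 − 66)/(66 − 3.900) = 41480 L/s.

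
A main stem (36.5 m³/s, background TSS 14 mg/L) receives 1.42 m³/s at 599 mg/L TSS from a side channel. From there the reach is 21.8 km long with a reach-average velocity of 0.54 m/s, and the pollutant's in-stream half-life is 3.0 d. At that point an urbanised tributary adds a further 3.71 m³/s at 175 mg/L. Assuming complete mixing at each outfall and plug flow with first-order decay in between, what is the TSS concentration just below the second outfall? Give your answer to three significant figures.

45.0 mg/L

Flow-weighted average: C = (36.50·14.00 + 1.420·599.0) / 37.92 = 1362/37.92 = 35.91 mg/L; combined flow 37.92 m³/s.
Travel time t = 21.8·1000 / 0.54 = 40370 s = 11.21 h.
Half-life 3.0 d → k = ln 2 / 3.0 = 0.2310 d⁻¹.
Decay over the reach: 35.91·exp(−kt) = 35.91·0.8977 = 32.23 mg/L.
Second outfall: C = (37.92·32.23 + 3.710·175.0)/41.63 = 44.96 mg/L.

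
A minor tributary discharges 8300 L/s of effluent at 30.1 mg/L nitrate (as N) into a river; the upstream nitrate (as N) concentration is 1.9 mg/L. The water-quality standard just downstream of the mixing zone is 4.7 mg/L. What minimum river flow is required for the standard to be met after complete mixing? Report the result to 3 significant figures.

75300 L/s

Set C_mix = 4.7: (Q·1.900 + 8300·30.10) / (Q + 8300) = 4.7
→ Q = 8300·(30.10 − 4.7)/(4.7 − 1.900) = 75290 L/s.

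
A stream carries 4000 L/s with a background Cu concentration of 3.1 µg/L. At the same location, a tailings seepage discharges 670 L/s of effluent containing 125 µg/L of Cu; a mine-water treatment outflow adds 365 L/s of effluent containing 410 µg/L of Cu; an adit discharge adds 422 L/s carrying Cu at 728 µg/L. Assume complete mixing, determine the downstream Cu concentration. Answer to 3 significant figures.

Mixed concentration C = ΣQC/ΣQ = (4000·3.100 + 670.0·125.0 + 365.0·410.0 + 422.0·728.0) / 5457 = 553000/5457 = 101.3 µg/L.

101 µg/L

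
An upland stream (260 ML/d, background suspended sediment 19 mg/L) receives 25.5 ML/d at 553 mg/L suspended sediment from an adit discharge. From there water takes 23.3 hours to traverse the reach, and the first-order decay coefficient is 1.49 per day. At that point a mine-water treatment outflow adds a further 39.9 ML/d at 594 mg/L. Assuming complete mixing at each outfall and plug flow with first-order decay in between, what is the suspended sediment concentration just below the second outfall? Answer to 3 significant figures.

After mixing, C = (260.0·19.00 + 25.50·553.0) / 285.5 = 19040/285.5 = 66.70 mg/L; combined flow 285.5 ML/d.
After decay, C = 66.70 × e^(−kt) = 66.70 × 0.2354 = 15.70 mg/L.
At the second outfall, C = (285.5·15.70 + 39.90·594.0) / (285.5 + 39.90) = 86.61 mg/L.

86.6 mg/L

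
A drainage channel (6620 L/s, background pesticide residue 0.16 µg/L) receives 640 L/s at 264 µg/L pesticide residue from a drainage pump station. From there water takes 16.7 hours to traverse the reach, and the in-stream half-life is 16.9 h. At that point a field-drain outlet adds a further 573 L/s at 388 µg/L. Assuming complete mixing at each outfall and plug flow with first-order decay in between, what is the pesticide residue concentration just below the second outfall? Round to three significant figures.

39.3 µg/L

Flow-weighted average: C = (6620·0.1600 + 640.0·264.0) / 7260 = 170000/7260 = 23.42 µg/L; combined flow 7260 L/s.
Half-life 16.9 h → k = ln 2 / 16.9 = 0.04101 h⁻¹ = 0.9844 d⁻¹.
First-order decay: C = 23.42·exp(−k·t) = 23.42·0.5041 = 11.81 µg/L.
Second outfall: C = (7260·11.81 + 573.0·388.0)/7833 = 39.33 µg/L.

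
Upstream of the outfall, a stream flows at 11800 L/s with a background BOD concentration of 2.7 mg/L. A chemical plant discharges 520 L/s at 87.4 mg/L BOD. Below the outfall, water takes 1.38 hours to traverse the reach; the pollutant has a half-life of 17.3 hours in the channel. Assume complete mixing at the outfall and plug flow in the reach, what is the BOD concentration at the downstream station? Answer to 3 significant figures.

Conservation of mass: C = (11800·2.700 + 520.0·87.40) / 12320 = 77310/12320 = 6.275 mg/L.
Half-life 17.3 h → k = ln 2 / 17.3 = 0.04007 h⁻¹ = 0.9616 d⁻¹.
After decay, C = 6.275 × e^(−kt) = 6.275 × 0.9462 = 5.937 mg/L.

5.94 mg/L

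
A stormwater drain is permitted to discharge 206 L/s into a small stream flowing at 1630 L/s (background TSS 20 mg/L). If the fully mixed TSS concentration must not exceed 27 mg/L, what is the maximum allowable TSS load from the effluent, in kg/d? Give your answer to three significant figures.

Mass balance at the limit: 1630·20.00 + 206.0·Cₑ = 1836·27 → Cₑ = 82.39 mg/L.
206.0 L/s = 0.2060 m³/s. Load = 0.2060 m³/s × 82.39 g/m³ × 86 400 s/d = 1466 kg/d.

1470 kg/d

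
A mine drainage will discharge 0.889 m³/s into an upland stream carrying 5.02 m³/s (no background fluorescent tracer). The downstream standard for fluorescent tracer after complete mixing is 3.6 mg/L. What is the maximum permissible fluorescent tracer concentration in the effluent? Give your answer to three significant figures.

At the limit, (Qr·Cr + Qe·Cₑ)/(Qr + Qe) = 3.6:
Cₑ = (5.909·3.6 − 5.020·0) / 0.8890 = 23.93 mg/L.

23.9 mg/L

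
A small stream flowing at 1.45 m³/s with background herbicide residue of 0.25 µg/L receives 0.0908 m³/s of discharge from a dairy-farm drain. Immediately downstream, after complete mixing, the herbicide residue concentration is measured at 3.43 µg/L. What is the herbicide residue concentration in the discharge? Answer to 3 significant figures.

54.2 µg/L

Mass balance: 1.450·0.2500 + 0.09080·Cₑ = 1.541·3.430
→ Cₑ = (1.541·3.430 − 1.450·0.2500) / 0.09080 = 54.21 µg/L.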